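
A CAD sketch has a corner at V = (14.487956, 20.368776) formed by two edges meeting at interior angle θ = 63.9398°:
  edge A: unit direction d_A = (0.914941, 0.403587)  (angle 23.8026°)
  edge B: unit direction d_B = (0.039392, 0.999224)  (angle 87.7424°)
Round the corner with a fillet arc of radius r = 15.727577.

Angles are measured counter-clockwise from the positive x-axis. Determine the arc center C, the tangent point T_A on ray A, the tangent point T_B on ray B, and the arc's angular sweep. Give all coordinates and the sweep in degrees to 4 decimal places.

bisector direction at 55.7725° = (0.562480,0.826811)
center distance |VC| = r/sin(θ/2) = 15.727577/sin(31.9699°) = 29.704172
C = V + |VC|·bis = (31.1960,44.9285)
T_A = V + ((C−V)·d_A)·d_A = V + 25.1988·d_A = (37.5434,30.5387)
T_B = V + ((C−V)·d_B)·d_B = V + 25.1988·d_B = (15.4806,45.5480)
sweep = 180° − θ = 116.0602°

center=(31.1960,44.9285) T_A=(37.5434,30.5387) T_B=(15.4806,45.5480) sweep=116.0602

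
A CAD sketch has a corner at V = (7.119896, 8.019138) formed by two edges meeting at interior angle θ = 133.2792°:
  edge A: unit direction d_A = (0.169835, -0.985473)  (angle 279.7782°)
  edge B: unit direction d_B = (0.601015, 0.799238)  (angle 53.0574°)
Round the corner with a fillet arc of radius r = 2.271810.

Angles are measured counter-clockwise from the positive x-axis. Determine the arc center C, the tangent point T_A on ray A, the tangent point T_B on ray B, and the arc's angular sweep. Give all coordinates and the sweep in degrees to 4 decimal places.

center=(9.5254,7.4380) T_A=(7.2865,7.0522) T_B=(7.7096,8.8034) sweep=46.7208

bisector direction at 346.4178° = (0.972034,-0.234840)
center distance |VC| = r/sin(θ/2) = 2.271810/sin(66.6396°) = 2.474661
C = V + |VC|·bis = (9.5254,7.4380)
T_A = V + ((C−V)·d_A)·d_A = V + 0.9812·d_A = (7.2865,7.0522)
T_B = V + ((C−V)·d_B)·d_B = V + 0.9812·d_B = (7.7096,8.8034)
sweep = 180° − θ = 46.7208°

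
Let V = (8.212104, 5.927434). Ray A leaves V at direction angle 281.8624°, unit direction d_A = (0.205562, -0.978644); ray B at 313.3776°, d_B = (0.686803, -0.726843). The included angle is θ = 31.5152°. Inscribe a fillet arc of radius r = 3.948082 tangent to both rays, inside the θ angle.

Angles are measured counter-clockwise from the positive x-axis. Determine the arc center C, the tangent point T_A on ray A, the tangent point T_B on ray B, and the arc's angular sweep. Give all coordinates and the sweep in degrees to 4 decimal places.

bisector direction at 297.6200° = (0.463605,-0.886042)
center distance |VC| = r/sin(θ/2) = 3.948082/sin(15.7576°) = 14.538091
C = V + |VC|·bis = (14.9520,-6.9539)
T_A = V + ((C−V)·d_A)·d_A = V + 13.9917·d_A = (11.0883,-7.7655)
T_B = V + ((C−V)·d_B)·d_B = V + 13.9917·d_B = (17.8217,-4.2424)
sweep = 180° − θ = 148.4848°

center=(14.9520,-6.9539) T_A=(11.0883,-7.7655) T_B=(17.8217,-4.2424) sweep=148.4848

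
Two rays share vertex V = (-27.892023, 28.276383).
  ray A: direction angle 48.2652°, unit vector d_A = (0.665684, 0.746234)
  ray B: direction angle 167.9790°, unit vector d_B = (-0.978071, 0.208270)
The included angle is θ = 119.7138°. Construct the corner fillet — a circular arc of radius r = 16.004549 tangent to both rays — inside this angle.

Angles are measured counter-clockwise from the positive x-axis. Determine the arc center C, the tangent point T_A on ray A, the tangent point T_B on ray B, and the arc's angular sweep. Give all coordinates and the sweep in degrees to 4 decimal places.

center=(-33.6486,45.8656) T_A=(-21.7054,35.2116) T_B=(-36.9818,30.2120) sweep=60.2862

bisector direction at 108.1221° = (-0.311043,0.950396)
center distance |VC| = r/sin(θ/2) = 16.004549/sin(59.8569°) = 18.507206
C = V + |VC|·bis = (-33.6486,45.8656)
T_A = V + ((C−V)·d_A)·d_A = V + 9.2936·d_A = (-21.7054,35.2116)
T_B = V + ((C−V)·d_B)·d_B = V + 9.2936·d_B = (-36.9818,30.2120)
sweep = 180° − θ = 60.2862°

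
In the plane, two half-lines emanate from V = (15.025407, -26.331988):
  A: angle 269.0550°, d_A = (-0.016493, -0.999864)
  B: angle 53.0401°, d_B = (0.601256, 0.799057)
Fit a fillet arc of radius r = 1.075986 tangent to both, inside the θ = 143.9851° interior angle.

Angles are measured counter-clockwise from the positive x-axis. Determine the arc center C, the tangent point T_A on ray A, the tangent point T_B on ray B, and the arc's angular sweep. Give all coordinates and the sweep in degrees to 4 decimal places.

bisector direction at 341.0476° = (0.945788,-0.324783)
center distance |VC| = r/sin(θ/2) = 1.075986/sin(71.9925°) = 1.131406
C = V + |VC|·bis = (16.0955,-26.6994)
T_A = V + ((C−V)·d_A)·d_A = V + 0.3498·d_A = (15.0196,-26.6817)
T_B = V + ((C−V)·d_B)·d_B = V + 0.3498·d_B = (15.2357,-26.0525)
sweep = 180° − θ = 36.0149°

center=(16.0955,-26.6994) T_A=(15.0196,-26.6817) T_B=(15.2357,-26.0525) sweep=36.0149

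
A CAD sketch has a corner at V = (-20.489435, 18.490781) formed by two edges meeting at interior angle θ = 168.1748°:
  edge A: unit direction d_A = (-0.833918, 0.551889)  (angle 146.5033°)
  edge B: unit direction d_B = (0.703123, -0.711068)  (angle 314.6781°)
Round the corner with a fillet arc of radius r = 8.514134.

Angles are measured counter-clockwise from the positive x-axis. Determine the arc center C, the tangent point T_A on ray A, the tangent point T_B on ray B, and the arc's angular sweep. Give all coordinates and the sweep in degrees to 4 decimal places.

bisector direction at 230.5907° = (-0.634856,-0.772631)
center distance |VC| = r/sin(θ/2) = 8.514134/sin(84.0874°) = 8.559670
C = V + |VC|·bis = (-25.9236,11.8773)
T_A = V + ((C−V)·d_A)·d_A = V + 0.8817·d_A = (-21.2247,18.9774)
T_B = V + ((C−V)·d_B)·d_B = V + 0.8817·d_B = (-19.8695,17.8638)
sweep = 180° − θ = 11.8252°

center=(-25.9236,11.8773) T_A=(-21.2247,18.9774) T_B=(-19.8695,17.8638) sweep=11.8252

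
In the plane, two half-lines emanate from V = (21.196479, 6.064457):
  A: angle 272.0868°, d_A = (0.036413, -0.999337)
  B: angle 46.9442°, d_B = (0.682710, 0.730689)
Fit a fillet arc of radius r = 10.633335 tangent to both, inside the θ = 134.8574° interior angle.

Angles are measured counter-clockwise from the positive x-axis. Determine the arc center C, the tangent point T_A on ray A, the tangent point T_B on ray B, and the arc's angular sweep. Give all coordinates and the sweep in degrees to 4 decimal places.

center=(31.9837,2.0346) T_A=(21.3574,1.6474) T_B=(24.2140,9.2941) sweep=45.1426

bisector direction at 339.5155° = (0.936767,-0.349954)
center distance |VC| = r/sin(θ/2) = 10.633335/sin(67.4287°) = 11.515383
C = V + |VC|·bis = (31.9837,2.0346)
T_A = V + ((C−V)·d_A)·d_A = V + 4.4200·d_A = (21.3574,1.6474)
T_B = V + ((C−V)·d_B)·d_B = V + 4.4200·d_B = (24.2140,9.2941)
sweep = 180° − θ = 45.1426°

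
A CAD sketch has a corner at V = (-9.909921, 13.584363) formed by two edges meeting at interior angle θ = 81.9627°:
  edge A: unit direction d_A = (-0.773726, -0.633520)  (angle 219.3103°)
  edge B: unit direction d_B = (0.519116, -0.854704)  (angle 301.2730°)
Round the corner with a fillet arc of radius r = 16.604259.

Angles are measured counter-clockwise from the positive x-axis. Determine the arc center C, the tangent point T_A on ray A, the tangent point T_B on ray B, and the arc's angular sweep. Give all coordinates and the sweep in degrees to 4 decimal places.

center=(-14.1795,-11.3716) T_A=(-24.6986,1.4755) T_B=(0.0123,-2.7521) sweep=98.0373

bisector direction at 260.2917° = (-0.168633,-0.985679)
center distance |VC| = r/sin(θ/2) = 16.604259/sin(40.9813°) = 25.318575
C = V + |VC|·bis = (-14.1795,-11.3716)
T_A = V + ((C−V)·d_A)·d_A = V + 19.1136·d_A = (-24.6986,1.4755)
T_B = V + ((C−V)·d_B)·d_B = V + 19.1136·d_B = (0.0123,-2.7521)
sweep = 180° − θ = 98.0373°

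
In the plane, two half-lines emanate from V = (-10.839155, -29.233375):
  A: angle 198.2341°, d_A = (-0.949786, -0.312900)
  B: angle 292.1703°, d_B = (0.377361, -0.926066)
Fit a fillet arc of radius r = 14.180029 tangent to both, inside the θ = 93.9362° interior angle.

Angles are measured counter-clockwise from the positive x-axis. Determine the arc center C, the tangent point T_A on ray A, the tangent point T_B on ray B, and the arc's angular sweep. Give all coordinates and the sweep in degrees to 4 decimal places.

center=(-18.9754,-46.8435) T_A=(-23.4123,-33.3755) T_B=(-5.8437,-41.4925) sweep=86.0638

bisector direction at 245.2022° = (-0.419417,-0.907794)
center distance |VC| = r/sin(θ/2) = 14.180029/sin(46.9681°) = 19.398818
C = V + |VC|·bis = (-18.9754,-46.8435)
T_A = V + ((C−V)·d_A)·d_A = V + 13.2379·d_A = (-23.4123,-33.3755)
T_B = V + ((C−V)·d_B)·d_B = V + 13.2379·d_B = (-5.8437,-41.4925)
sweep = 180° − θ = 86.0638°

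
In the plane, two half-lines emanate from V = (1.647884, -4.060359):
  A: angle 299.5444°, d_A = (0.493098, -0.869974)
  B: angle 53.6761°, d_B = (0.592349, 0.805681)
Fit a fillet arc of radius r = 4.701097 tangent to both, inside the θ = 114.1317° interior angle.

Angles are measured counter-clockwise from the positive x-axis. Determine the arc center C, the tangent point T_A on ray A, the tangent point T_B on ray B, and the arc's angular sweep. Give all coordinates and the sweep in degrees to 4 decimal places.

bisector direction at 356.6102° = (0.998250,-0.059128)
center distance |VC| = r/sin(θ/2) = 4.701097/sin(57.0658°) = 5.601239
C = V + |VC|·bis = (7.2393,-4.3915)
T_A = V + ((C−V)·d_A)·d_A = V + 3.0453·d_A = (3.1495,-6.7096)
T_B = V + ((C−V)·d_B)·d_B = V + 3.0453·d_B = (3.4517,-1.6069)
sweep = 180° − θ = 65.8683°

center=(7.2393,-4.3915) T_A=(3.1495,-6.7096) T_B=(3.4517,-1.6069) sweep=65.8683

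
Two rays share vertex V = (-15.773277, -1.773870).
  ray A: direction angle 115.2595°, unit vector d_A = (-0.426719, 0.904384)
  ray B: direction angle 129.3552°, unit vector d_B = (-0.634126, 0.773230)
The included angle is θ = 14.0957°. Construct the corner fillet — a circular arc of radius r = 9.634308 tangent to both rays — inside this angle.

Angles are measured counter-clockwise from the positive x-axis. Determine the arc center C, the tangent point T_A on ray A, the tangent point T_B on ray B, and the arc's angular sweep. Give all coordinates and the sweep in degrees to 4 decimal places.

bisector direction at 122.3073° = (-0.534461,0.845193)
center distance |VC| = r/sin(θ/2) = 9.634308/sin(7.0479°) = 78.520359
C = V + |VC|·bis = (-57.7393,64.5910)
T_A = V + ((C−V)·d_A)·d_A = V + 77.9271·d_A = (-49.0262,68.7021)
T_B = V + ((C−V)·d_B)·d_B = V + 77.9271·d_B = (-65.1889,58.4816)
sweep = 180° − θ = 165.9043°

center=(-57.7393,64.5910) T_A=(-49.0262,68.7021) T_B=(-65.1889,58.4816) sweep=165.9043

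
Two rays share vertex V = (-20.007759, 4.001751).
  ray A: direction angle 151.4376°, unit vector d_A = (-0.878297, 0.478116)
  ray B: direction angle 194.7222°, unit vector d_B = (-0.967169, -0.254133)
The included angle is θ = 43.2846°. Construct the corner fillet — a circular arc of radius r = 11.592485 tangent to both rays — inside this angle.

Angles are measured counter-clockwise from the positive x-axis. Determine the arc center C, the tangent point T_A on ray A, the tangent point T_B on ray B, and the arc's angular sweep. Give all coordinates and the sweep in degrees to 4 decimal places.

center=(-51.2108,7.7888) T_A=(-45.6683,17.9705) T_B=(-48.2648,-3.4231) sweep=136.7154

bisector direction at 173.0799° = (-0.992715,0.120485)
center distance |VC| = r/sin(θ/2) = 11.592485/sin(21.6423°) = 31.432058
C = V + |VC|·bis = (-51.2108,7.7888)
T_A = V + ((C−V)·d_A)·d_A = V + 29.2162·d_A = (-45.6683,17.9705)
T_B = V + ((C−V)·d_B)·d_B = V + 29.2162·d_B = (-48.2648,-3.4231)
sweep = 180° − θ = 136.7154°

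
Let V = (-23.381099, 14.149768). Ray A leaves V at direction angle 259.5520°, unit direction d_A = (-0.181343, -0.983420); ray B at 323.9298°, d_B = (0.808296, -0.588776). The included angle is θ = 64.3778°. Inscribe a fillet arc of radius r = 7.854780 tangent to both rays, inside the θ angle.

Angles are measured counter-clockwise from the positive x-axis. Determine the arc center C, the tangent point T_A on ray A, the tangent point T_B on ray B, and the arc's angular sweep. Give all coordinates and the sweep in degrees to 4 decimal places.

center=(-17.9194,0.4537) T_A=(-25.6440,1.8781) T_B=(-13.2947,6.8027) sweep=115.6222

bisector direction at 291.7409° = (0.370410,-0.928868)
center distance |VC| = r/sin(θ/2) = 7.854780/sin(32.1889°) = 14.744881
C = V + |VC|·bis = (-17.9194,0.4537)
T_A = V + ((C−V)·d_A)·d_A = V + 12.4785·d_A = (-25.6440,1.8781)
T_B = V + ((C−V)·d_B)·d_B = V + 12.4785·d_B = (-13.2947,6.8027)
sweep = 180° − θ = 115.6222°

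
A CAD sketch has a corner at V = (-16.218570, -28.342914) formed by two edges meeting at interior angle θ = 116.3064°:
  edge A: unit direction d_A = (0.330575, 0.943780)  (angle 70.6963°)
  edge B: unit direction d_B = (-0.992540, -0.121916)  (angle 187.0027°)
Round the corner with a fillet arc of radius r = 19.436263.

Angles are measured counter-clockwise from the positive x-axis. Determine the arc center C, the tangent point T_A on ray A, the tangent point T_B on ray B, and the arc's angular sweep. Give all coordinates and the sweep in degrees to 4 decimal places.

bisector direction at 128.8495° = (-0.627277,0.778796)
center distance |VC| = r/sin(θ/2) = 19.436263/sin(58.1532°) = 22.880674
C = V + |VC|·bis = (-30.5711,-10.5235)
T_A = V + ((C−V)·d_A)·d_A = V + 12.0730·d_A = (-12.2275,-16.9487)
T_B = V + ((C−V)·d_B)·d_B = V + 12.0730·d_B = (-28.2015,-29.8148)
sweep = 180° − θ = 63.6936°

center=(-30.5711,-10.5235) T_A=(-12.2275,-16.9487) T_B=(-28.2015,-29.8148) sweep=63.6936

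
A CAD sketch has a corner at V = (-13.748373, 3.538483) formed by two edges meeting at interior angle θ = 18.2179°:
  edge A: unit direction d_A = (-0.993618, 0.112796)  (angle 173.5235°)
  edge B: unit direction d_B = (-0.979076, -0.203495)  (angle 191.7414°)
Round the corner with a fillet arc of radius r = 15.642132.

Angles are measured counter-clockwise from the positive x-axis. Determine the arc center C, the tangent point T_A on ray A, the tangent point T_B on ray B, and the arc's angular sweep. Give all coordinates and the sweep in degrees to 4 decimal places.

bisector direction at 182.6325° = (-0.998945,-0.045929)
center distance |VC| = r/sin(θ/2) = 15.642132/sin(9.1090°) = 98.805534
C = V + |VC|·bis = (-112.4496,-0.9995)
T_A = V + ((C−V)·d_A)·d_A = V + 97.5595·d_A = (-110.6853,14.5428)
T_B = V + ((C−V)·d_B)·d_B = V + 97.5595·d_B = (-109.2665,-16.3144)
sweep = 180° − θ = 161.7821°

center=(-112.4496,-0.9995) T_A=(-110.6853,14.5428) T_B=(-109.2665,-16.3144) sweep=161.7821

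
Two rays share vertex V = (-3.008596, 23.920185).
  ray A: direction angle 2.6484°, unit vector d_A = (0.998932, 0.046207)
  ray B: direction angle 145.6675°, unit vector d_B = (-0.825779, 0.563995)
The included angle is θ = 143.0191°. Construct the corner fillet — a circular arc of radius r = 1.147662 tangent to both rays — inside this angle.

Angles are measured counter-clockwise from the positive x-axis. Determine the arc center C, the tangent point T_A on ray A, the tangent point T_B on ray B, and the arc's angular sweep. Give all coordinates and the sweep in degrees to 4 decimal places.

center=(-2.6782,25.0844) T_A=(-2.6252,23.9379) T_B=(-3.3255,24.1366) sweep=36.9809

bisector direction at 74.1579° = (0.272986,0.962018)
center distance |VC| = r/sin(θ/2) = 1.147662/sin(71.5096°) = 1.210133
C = V + |VC|·bis = (-2.6782,25.0844)
T_A = V + ((C−V)·d_A)·d_A = V + 0.3838·d_A = (-2.6252,23.9379)
T_B = V + ((C−V)·d_B)·d_B = V + 0.3838·d_B = (-3.3255,24.1366)
sweep = 180° − θ = 36.9809°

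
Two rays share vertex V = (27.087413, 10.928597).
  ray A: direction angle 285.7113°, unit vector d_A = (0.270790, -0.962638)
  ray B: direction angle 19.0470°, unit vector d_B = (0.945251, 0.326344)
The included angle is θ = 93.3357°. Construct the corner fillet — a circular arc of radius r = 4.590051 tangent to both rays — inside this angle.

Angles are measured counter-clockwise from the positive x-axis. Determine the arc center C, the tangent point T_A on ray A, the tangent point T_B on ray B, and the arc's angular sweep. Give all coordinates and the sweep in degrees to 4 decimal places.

bisector direction at 332.3791° = (0.886035,-0.463618)
center distance |VC| = r/sin(θ/2) = 4.590051/sin(46.6679°) = 6.310322
C = V + |VC|·bis = (32.6786,8.0030)
T_A = V + ((C−V)·d_A)·d_A = V + 4.3303·d_A = (28.2600,6.7601)
T_B = V + ((C−V)·d_B)·d_B = V + 4.3303·d_B = (31.1806,12.3418)
sweep = 180° − θ = 86.6643°

center=(32.6786,8.0030) T_A=(28.2600,6.7601) T_B=(31.1806,12.3418) sweep=86.6643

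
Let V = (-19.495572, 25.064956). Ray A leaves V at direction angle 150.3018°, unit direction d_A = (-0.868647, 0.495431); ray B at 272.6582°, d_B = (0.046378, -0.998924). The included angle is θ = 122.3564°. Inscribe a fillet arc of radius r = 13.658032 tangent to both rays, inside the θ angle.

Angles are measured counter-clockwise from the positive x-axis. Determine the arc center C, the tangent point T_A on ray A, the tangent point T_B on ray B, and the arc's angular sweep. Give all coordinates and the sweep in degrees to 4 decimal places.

center=(-32.7904,16.9243) T_A=(-26.0237,28.7883) T_B=(-19.1470,17.5577) sweep=57.6436

bisector direction at 211.4800° = (-0.852822,-0.522201)
center distance |VC| = r/sin(θ/2) = 13.658032/sin(61.1782°) = 15.589166
C = V + |VC|·bis = (-32.7904,16.9243)
T_A = V + ((C−V)·d_A)·d_A = V + 7.5153·d_A = (-26.0237,28.7883)
T_B = V + ((C−V)·d_B)·d_B = V + 7.5153·d_B = (-19.1470,17.5577)
sweep = 180° − θ = 57.6436°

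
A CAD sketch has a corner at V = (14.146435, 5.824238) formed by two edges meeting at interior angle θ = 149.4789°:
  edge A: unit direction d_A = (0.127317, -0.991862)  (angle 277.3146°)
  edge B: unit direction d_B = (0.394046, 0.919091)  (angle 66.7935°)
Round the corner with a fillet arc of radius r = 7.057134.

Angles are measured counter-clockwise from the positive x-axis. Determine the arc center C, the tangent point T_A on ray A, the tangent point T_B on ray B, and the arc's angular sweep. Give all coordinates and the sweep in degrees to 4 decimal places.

bisector direction at 352.0540° = (0.990399,-0.138239)
center distance |VC| = r/sin(θ/2) = 7.057134/sin(74.7395°) = 7.315072
C = V + |VC|·bis = (21.3913,4.8130)
T_A = V + ((C−V)·d_A)·d_A = V + 1.9254·d_A = (14.3916,3.9145)
T_B = V + ((C−V)·d_B)·d_B = V + 1.9254·d_B = (14.9051,7.5938)
sweep = 180° − θ = 30.5211°

center=(21.3913,4.8130) T_A=(14.3916,3.9145) T_B=(14.9051,7.5938) sweep=30.5211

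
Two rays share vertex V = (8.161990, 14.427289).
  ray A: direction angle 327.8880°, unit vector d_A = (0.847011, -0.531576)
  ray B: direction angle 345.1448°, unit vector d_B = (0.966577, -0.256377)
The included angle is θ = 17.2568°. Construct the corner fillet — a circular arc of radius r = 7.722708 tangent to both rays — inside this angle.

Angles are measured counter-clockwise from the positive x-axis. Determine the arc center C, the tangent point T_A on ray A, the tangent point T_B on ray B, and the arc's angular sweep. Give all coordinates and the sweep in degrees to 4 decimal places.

center=(55.3744,-6.0852) T_A=(51.2692,-12.6264) T_B=(57.3544,1.3794) sweep=162.7432

bisector direction at 336.5164° = (0.917174,-0.398487)
center distance |VC| = r/sin(θ/2) = 7.722708/sin(8.6284°) = 51.475995
C = V + |VC|·bis = (55.3744,-6.0852)
T_A = V + ((C−V)·d_A)·d_A = V + 50.8934·d_A = (51.2692,-12.6264)
T_B = V + ((C−V)·d_B)·d_B = V + 50.8934·d_B = (57.3544,1.3794)
sweep = 180° − θ = 162.7432°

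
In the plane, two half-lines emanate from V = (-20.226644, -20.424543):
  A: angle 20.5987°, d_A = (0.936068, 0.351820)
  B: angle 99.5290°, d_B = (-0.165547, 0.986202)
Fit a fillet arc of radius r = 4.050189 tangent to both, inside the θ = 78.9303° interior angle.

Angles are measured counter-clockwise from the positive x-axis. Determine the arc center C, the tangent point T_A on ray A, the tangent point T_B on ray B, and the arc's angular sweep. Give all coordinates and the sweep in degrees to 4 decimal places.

bisector direction at 60.0639° = (0.499035,0.866582)
center distance |VC| = r/sin(θ/2) = 4.050189/sin(39.4652°) = 6.372142
C = V + |VC|·bis = (-17.0467,-14.9026)
T_A = V + ((C−V)·d_A)·d_A = V + 4.9194·d_A = (-15.6218,-18.6938)
T_B = V + ((C−V)·d_B)·d_B = V + 4.9194·d_B = (-21.0410,-15.5731)
sweep = 180° − θ = 101.0697°

center=(-17.0467,-14.9026) T_A=(-15.6218,-18.6938) T_B=(-21.0410,-15.5731) sweep=101.0697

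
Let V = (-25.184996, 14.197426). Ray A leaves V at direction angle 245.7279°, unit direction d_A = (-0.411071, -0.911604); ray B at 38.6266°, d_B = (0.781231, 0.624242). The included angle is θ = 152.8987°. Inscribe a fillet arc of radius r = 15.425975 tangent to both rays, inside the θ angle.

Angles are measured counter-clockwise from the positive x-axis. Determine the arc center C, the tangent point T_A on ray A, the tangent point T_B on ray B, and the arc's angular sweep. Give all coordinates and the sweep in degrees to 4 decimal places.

bisector direction at 322.1773° = (0.789912,-0.613221)
center distance |VC| = r/sin(θ/2) = 15.425975/sin(76.4493°) = 15.867681
C = V + |VC|·bis = (-12.6509,4.4670)
T_A = V + ((C−V)·d_A)·d_A = V + 3.7179·d_A = (-26.7133,10.8082)
T_B = V + ((C−V)·d_B)·d_B = V + 3.7179·d_B = (-22.2805,16.5183)
sweep = 180° − θ = 27.1013°

center=(-12.6509,4.4670) T_A=(-26.7133,10.8082) T_B=(-22.2805,16.5183) sweep=27.1013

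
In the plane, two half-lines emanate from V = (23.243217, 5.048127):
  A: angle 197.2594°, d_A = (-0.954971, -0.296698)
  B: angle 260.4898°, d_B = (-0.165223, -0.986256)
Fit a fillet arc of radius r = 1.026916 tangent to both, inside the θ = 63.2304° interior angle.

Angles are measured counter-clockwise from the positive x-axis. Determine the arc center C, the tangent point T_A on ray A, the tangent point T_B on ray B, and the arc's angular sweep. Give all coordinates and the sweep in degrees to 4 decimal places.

bisector direction at 228.8746° = (-0.657709,-0.753272)
center distance |VC| = r/sin(θ/2) = 1.026916/sin(31.6152°) = 1.958971
C = V + |VC|·bis = (21.9548,3.5725)
T_A = V + ((C−V)·d_A)·d_A = V + 1.6682·d_A = (21.6501,4.5532)
T_B = V + ((C−V)·d_B)·d_B = V + 1.6682·d_B = (22.9676,3.4028)
sweep = 180° − θ = 116.7696°

center=(21.9548,3.5725) T_A=(21.6501,4.5532) T_B=(22.9676,3.4028) sweep=116.7696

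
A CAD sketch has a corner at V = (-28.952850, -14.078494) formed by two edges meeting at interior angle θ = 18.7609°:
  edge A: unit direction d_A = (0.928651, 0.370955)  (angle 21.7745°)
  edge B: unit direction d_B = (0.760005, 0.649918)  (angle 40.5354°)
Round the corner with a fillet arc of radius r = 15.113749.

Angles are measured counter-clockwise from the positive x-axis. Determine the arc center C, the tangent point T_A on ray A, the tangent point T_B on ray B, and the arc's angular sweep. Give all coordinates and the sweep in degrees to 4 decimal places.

bisector direction at 31.1550° = (0.855771,0.517354)
center distance |VC| = r/sin(θ/2) = 15.113749/sin(9.3804°) = 92.728461
C = V + |VC|·bis = (50.4015,33.8950)
T_A = V + ((C−V)·d_A)·d_A = V + 91.4885·d_A = (56.0080,19.8596)
T_B = V + ((C−V)·d_B)·d_B = V + 91.4885·d_B = (40.5788,45.3815)
sweep = 180° − θ = 161.2391°

center=(50.4015,33.8950) T_A=(56.0080,19.8596) T_B=(40.5788,45.3815) sweep=161.2391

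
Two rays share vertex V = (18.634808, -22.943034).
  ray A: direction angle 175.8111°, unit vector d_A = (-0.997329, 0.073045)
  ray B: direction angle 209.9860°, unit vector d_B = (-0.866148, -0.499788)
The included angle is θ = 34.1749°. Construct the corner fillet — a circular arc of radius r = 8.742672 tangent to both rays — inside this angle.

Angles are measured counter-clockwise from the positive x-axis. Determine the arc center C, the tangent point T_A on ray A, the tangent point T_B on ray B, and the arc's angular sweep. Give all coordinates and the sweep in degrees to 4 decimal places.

bisector direction at 192.8986° = (-0.974767,-0.223225)
center distance |VC| = r/sin(θ/2) = 8.742672/sin(17.0875°) = 29.754087
C = V + |VC|·bis = (-10.3685,-29.5849)
T_A = V + ((C−V)·d_A)·d_A = V + 28.4407·d_A = (-9.7299,-20.8656)
T_B = V + ((C−V)·d_B)·d_B = V + 28.4407·d_B = (-5.9990,-37.1573)
sweep = 180° − θ = 145.8251°

center=(-10.3685,-29.5849) T_A=(-9.7299,-20.8656) T_B=(-5.9990,-37.1573) sweep=145.8251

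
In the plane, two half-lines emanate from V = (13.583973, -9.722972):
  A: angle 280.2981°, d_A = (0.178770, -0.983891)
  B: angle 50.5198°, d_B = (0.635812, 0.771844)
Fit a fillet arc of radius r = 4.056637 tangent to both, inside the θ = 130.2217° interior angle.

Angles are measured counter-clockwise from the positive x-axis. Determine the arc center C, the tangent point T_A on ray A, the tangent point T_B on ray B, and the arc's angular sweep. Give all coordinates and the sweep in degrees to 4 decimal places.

center=(17.9117,-10.8495) T_A=(13.9204,-11.5747) T_B=(14.7806,-8.2703) sweep=49.7783

bisector direction at 345.4090° = (0.967749,-0.251918)
center distance |VC| = r/sin(θ/2) = 4.056637/sin(65.1108°) = 4.471978
C = V + |VC|·bis = (17.9117,-10.8495)
T_A = V + ((C−V)·d_A)·d_A = V + 1.8821·d_A = (13.9204,-11.5747)
T_B = V + ((C−V)·d_B)·d_B = V + 1.8821·d_B = (14.7806,-8.2703)
sweep = 180° − θ = 49.7783°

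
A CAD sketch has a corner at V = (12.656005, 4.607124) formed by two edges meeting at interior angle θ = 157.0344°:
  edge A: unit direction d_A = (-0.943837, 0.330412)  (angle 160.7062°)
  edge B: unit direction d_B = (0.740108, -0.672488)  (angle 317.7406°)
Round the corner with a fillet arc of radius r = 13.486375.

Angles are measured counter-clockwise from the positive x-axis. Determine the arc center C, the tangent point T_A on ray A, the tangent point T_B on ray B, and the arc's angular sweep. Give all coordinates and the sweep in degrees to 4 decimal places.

bisector direction at 239.2234° = (-0.511692,-0.859169)
center distance |VC| = r/sin(θ/2) = 13.486375/sin(78.5172°) = 13.761825
C = V + |VC|·bis = (5.6142,-7.2166)
T_A = V + ((C−V)·d_A)·d_A = V + 2.7396·d_A = (10.0703,5.5123)
T_B = V + ((C−V)·d_B)·d_B = V + 2.7396·d_B = (14.6836,2.7648)
sweep = 180° − θ = 22.9656°

center=(5.6142,-7.2166) T_A=(10.0703,5.5123) T_B=(14.6836,2.7648) sweep=22.9656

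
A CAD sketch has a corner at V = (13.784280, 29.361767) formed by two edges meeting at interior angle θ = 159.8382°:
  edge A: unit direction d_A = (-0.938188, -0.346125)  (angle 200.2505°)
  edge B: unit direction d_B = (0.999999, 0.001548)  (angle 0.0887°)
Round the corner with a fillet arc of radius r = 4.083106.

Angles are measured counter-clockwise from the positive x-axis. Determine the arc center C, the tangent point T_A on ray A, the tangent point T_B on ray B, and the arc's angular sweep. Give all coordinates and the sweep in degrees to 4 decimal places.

center=(14.5165,25.2798) T_A=(13.1032,29.1105) T_B=(14.5102,29.3629) sweep=20.1618

bisector direction at 280.1696° = (0.176563,-0.984289)
center distance |VC| = r/sin(θ/2) = 4.083106/sin(79.9191°) = 4.147131
C = V + |VC|·bis = (14.5165,25.2798)
T_A = V + ((C−V)·d_A)·d_A = V + 0.7259·d_A = (13.1032,29.1105)
T_B = V + ((C−V)·d_B)·d_B = V + 0.7259·d_B = (14.5102,29.3629)
sweep = 180° − θ = 20.1618°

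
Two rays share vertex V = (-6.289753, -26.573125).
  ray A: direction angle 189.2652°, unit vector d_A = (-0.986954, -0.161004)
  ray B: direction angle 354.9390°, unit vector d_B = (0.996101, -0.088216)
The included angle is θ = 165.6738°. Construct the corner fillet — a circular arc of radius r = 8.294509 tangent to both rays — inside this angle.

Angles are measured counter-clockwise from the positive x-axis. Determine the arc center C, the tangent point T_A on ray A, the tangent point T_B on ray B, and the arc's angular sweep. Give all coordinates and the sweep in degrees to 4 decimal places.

center=(-5.9831,-34.9273) T_A=(-7.3186,-26.7410) T_B=(-5.2514,-26.6651) sweep=14.3262

bisector direction at 272.1021° = (0.036680,-0.999327)
center distance |VC| = r/sin(θ/2) = 8.294509/sin(82.8369°) = 8.359755
C = V + |VC|·bis = (-5.9831,-34.9273)
T_A = V + ((C−V)·d_A)·d_A = V + 1.0424·d_A = (-7.3186,-26.7410)
T_B = V + ((C−V)·d_B)·d_B = V + 1.0424·d_B = (-5.2514,-26.6651)
sweep = 180° − θ = 14.3262°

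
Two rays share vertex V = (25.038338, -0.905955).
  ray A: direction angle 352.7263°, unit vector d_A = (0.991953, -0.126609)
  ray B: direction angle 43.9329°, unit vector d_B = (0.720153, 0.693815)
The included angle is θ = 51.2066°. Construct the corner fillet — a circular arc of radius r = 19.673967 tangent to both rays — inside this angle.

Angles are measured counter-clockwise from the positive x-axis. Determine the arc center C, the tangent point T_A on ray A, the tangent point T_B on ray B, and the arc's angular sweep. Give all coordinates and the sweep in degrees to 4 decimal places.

center=(68.2555,13.4115) T_A=(65.7646,-6.1041) T_B=(54.6054,27.5798) sweep=128.7934

bisector direction at 18.3296° = (0.949263,0.314483)
center distance |VC| = r/sin(θ/2) = 19.673967/sin(25.6033°) = 45.527080
C = V + |VC|·bis = (68.2555,13.4115)
T_A = V + ((C−V)·d_A)·d_A = V + 41.0567·d_A = (65.7646,-6.1041)
T_B = V + ((C−V)·d_B)·d_B = V + 41.0567·d_B = (54.6054,27.5798)
sweep = 180° − θ = 128.7934°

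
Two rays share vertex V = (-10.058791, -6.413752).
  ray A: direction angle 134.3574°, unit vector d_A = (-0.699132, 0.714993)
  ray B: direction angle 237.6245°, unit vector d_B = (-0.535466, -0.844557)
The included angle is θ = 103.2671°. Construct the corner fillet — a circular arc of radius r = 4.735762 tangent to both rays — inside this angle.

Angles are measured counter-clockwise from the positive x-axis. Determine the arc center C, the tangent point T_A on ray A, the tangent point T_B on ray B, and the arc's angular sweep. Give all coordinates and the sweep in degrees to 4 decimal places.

center=(-16.0659,-7.0442) T_A=(-12.6798,-3.7332) T_B=(-12.0663,-9.5800) sweep=76.7329

bisector direction at 185.9910° = (-0.994538,-0.104371)
center distance |VC| = r/sin(θ/2) = 4.735762/sin(51.6335°) = 6.040073
C = V + |VC|·bis = (-16.0659,-7.0442)
T_A = V + ((C−V)·d_A)·d_A = V + 3.7490·d_A = (-12.6798,-3.7332)
T_B = V + ((C−V)·d_B)·d_B = V + 3.7490·d_B = (-12.0663,-9.5800)
sweep = 180° − θ = 76.7329°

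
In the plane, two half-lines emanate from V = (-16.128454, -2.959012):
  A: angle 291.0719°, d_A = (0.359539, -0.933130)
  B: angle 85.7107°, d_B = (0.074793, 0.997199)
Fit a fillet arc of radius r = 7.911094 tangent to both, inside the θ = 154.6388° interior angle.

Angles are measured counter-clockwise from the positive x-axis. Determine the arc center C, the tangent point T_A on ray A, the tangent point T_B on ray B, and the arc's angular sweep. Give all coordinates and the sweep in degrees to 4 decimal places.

bisector direction at 8.3913° = (0.989295,0.145933)
center distance |VC| = r/sin(θ/2) = 7.911094/sin(77.3194°) = 8.108878
C = V + |VC|·bis = (-8.1064,-1.7757)
T_A = V + ((C−V)·d_A)·d_A = V + 1.7800·d_A = (-15.4885,-4.6200)
T_B = V + ((C−V)·d_B)·d_B = V + 1.7800·d_B = (-15.9953,-1.1840)
sweep = 180° − θ = 25.3612°

center=(-8.1064,-1.7757) T_A=(-15.4885,-4.6200) T_B=(-15.9953,-1.1840) sweep=25.3612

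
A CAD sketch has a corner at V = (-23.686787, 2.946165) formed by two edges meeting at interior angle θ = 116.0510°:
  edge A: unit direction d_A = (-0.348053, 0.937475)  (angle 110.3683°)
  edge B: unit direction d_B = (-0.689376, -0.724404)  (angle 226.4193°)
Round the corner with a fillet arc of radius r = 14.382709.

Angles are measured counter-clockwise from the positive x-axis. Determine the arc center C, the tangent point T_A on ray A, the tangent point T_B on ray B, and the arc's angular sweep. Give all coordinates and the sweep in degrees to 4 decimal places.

center=(-40.2952,6.3573) T_A=(-26.8118,11.3632) T_B=(-29.8763,-3.5578) sweep=63.9490

bisector direction at 168.3938° = (-0.979553,0.201184)
center distance |VC| = r/sin(θ/2) = 14.382709/sin(58.0255°) = 16.955066
C = V + |VC|·bis = (-40.2952,6.3573)
T_A = V + ((C−V)·d_A)·d_A = V + 8.9784·d_A = (-26.8118,11.3632)
T_B = V + ((C−V)·d_B)·d_B = V + 8.9784·d_B = (-29.8763,-3.5578)
sweep = 180° − θ = 63.9490°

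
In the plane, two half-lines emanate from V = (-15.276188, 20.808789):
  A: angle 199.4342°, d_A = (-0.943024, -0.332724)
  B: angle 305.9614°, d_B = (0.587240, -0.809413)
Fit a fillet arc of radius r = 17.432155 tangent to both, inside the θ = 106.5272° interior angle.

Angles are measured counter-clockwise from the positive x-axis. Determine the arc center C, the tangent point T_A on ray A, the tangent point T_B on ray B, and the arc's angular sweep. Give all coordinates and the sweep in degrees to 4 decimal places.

center=(-21.7456,0.0409) T_A=(-27.5457,16.4798) T_B=(-7.6357,10.2777) sweep=73.4728

bisector direction at 252.6978° = (-0.297412,-0.954749)
center distance |VC| = r/sin(θ/2) = 17.432155/sin(53.2636°) = 21.752241
C = V + |VC|·bis = (-21.7456,0.0409)
T_A = V + ((C−V)·d_A)·d_A = V + 13.0108·d_A = (-27.5457,16.4798)
T_B = V + ((C−V)·d_B)·d_B = V + 13.0108·d_B = (-7.6357,10.2777)
sweep = 180° − θ = 73.4728°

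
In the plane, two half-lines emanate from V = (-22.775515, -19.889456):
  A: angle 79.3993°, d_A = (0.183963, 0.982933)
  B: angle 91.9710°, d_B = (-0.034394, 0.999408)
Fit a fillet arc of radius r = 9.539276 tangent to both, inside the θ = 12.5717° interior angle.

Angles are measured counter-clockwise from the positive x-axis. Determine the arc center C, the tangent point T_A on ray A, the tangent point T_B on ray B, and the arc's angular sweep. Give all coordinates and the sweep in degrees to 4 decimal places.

bisector direction at 85.6852° = (0.075237,0.997166)
center distance |VC| = r/sin(θ/2) = 9.539276/sin(6.2858°) = 87.125559
C = V + |VC|·bis = (-16.2204,66.9892)
T_A = V + ((C−V)·d_A)·d_A = V + 86.6018·d_A = (-6.8440,65.2343)
T_B = V + ((C−V)·d_B)·d_B = V + 86.6018·d_B = (-25.7541,66.6611)
sweep = 180° − θ = 167.4283°

center=(-16.2204,66.9892) T_A=(-6.8440,65.2343) T_B=(-25.7541,66.6611) sweep=167.4283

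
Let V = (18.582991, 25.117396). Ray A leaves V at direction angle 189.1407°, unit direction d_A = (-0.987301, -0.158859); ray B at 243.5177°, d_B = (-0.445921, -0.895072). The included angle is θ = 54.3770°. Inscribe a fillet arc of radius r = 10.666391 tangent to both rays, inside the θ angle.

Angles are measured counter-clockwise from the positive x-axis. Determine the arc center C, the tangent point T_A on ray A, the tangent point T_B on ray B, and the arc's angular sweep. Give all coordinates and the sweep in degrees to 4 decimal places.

bisector direction at 216.3292° = (-0.805626,-0.592424)
center distance |VC| = r/sin(θ/2) = 10.666391/sin(27.1885°) = 23.344141
C = V + |VC|·bis = (-0.2237,11.2878)
T_A = V + ((C−V)·d_A)·d_A = V + 20.7648·d_A = (-1.9181,21.8187)
T_B = V + ((C−V)·d_B)·d_B = V + 20.7648·d_B = (9.3235,6.5314)
sweep = 180° − θ = 125.6230°

center=(-0.2237,11.2878) T_A=(-1.9181,21.8187) T_B=(9.3235,6.5314) sweep=125.6230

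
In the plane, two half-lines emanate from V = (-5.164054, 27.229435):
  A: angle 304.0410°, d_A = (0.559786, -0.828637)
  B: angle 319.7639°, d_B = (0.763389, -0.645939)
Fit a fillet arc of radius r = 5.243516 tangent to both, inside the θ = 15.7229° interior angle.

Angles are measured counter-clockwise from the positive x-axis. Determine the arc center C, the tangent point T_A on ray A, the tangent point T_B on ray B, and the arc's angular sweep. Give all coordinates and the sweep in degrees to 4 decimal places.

center=(20.4392,-1.3034) T_A=(16.0942,-4.2386) T_B=(23.8261,2.6995) sweep=164.2771

bisector direction at 311.9024° = (0.667864,-0.744283)
center distance |VC| = r/sin(θ/2) = 5.243516/sin(7.8614°) = 38.335939
C = V + |VC|·bis = (20.4392,-1.3034)
T_A = V + ((C−V)·d_A)·d_A = V + 37.9756·d_A = (16.0942,-4.2386)
T_B = V + ((C−V)·d_B)·d_B = V + 37.9756·d_B = (23.8261,2.6995)
sweep = 180° − θ = 164.2771°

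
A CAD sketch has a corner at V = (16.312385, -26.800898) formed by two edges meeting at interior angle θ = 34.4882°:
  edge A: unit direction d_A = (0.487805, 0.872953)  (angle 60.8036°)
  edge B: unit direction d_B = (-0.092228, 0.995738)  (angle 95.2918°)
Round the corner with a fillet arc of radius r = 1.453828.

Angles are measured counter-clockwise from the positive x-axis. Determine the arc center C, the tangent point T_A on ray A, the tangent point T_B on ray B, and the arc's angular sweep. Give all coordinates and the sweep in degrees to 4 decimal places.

bisector direction at 78.0477° = (0.207097,0.978320)
center distance |VC| = r/sin(θ/2) = 1.453828/sin(17.2441°) = 4.904237
C = V + |VC|·bis = (17.3280,-22.0030)
T_A = V + ((C−V)·d_A)·d_A = V + 4.6838·d_A = (18.5972,-22.7122)
T_B = V + ((C−V)·d_B)·d_B = V + 4.6838·d_B = (15.8804,-22.1371)
sweep = 180° − θ = 145.5118°

center=(17.3280,-22.0030) T_A=(18.5972,-22.7122) T_B=(15.8804,-22.1371) sweep=145.5118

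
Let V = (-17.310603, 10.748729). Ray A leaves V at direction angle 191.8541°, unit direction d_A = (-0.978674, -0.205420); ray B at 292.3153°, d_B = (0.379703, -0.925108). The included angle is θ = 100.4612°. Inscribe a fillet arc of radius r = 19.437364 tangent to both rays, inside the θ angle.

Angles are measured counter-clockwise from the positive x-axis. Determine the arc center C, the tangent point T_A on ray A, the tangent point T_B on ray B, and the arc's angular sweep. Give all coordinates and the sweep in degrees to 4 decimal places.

bisector direction at 242.0847° = (-0.468166,-0.883641)
center distance |VC| = r/sin(θ/2) = 19.437364/sin(50.2306°) = 25.288479
C = V + |VC|·bis = (-29.1498,-11.5972)
T_A = V + ((C−V)·d_A)·d_A = V + 16.1770·d_A = (-33.1426,7.4256)
T_B = V + ((C−V)·d_B)·d_B = V + 16.1770·d_B = (-11.1681,-4.2168)
sweep = 180° − θ = 79.5388°

center=(-29.1498,-11.5972) T_A=(-33.1426,7.4256) T_B=(-11.1681,-4.2168) sweep=79.5388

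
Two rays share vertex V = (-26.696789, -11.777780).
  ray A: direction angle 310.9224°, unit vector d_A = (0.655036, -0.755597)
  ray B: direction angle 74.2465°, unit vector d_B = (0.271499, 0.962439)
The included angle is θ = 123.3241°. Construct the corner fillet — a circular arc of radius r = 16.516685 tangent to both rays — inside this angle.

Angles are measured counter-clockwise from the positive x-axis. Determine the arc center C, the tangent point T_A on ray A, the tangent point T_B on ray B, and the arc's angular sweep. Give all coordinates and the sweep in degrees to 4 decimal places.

bisector direction at 12.5844° = (0.975976,0.217878)
center distance |VC| = r/sin(θ/2) = 16.516685/sin(61.6621°) = 18.765481
C = V + |VC|·bis = (-8.3821,-7.6892)
T_A = V + ((C−V)·d_A)·d_A = V + 8.9074·d_A = (-20.8621,-18.5082)
T_B = V + ((C−V)·d_B)·d_B = V + 8.9074·d_B = (-24.2784,-3.2049)
sweep = 180° − θ = 56.6759°

center=(-8.3821,-7.6892) T_A=(-20.8621,-18.5082) T_B=(-24.2784,-3.2049) sweep=56.6759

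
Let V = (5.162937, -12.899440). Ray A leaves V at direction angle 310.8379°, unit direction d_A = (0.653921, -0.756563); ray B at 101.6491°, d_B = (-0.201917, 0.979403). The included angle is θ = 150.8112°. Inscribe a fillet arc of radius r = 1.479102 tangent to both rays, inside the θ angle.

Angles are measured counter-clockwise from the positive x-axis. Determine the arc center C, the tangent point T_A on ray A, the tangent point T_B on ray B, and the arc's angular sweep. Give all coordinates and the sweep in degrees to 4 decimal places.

bisector direction at 26.2435° = (0.896923,0.442187)
center distance |VC| = r/sin(θ/2) = 1.479102/sin(75.4056°) = 1.528418
C = V + |VC|·bis = (6.5338,-12.2236)
T_A = V + ((C−V)·d_A)·d_A = V + 0.3851·d_A = (5.4148,-13.1908)
T_B = V + ((C−V)·d_B)·d_B = V + 0.3851·d_B = (5.0852,-12.5222)
sweep = 180° − θ = 29.1888°

center=(6.5338,-12.2236) T_A=(5.4148,-13.1908) T_B=(5.0852,-12.5222) sweep=29.1888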